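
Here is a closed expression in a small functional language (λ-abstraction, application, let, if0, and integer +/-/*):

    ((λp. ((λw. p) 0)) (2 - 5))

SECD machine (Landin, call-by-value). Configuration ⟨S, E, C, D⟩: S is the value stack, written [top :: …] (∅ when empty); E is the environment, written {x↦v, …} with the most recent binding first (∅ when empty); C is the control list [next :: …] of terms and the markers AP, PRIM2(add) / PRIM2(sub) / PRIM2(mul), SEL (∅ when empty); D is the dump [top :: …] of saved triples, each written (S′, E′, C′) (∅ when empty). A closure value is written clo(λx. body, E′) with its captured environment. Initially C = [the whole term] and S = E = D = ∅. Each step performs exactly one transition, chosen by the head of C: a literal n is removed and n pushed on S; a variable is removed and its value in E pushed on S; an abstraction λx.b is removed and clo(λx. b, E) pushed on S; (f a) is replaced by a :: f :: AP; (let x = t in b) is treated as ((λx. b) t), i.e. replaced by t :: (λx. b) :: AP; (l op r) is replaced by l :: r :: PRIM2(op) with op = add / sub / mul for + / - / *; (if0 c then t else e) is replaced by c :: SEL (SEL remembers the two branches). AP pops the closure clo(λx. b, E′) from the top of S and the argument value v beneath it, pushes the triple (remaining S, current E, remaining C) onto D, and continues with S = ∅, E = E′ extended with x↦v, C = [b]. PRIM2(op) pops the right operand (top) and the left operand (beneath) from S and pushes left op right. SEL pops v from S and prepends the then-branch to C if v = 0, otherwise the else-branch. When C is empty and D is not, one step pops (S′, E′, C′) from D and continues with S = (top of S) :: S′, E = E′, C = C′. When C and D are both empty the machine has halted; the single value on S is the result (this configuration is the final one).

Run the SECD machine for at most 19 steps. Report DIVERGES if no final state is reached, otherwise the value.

0. [S=∅ | E=∅ | C=[((λp. ((λw. p) 0)) (2 - 5))] | D=∅]
1. [S=∅ | E=∅ | C=[(2 - 5) :: (λp. ((λw. p) 0)) :: AP] | D=∅]
2. [S=∅ | E=∅ | C=[2 :: 5 :: PRIM2(sub) :: (λp. ((λw. p) 0)) :: AP] | D=∅]
3. [S=[2] | E=∅ | C=[5 :: PRIM2(sub) :: (λp. ((λw. p) 0)) :: AP] | D=∅]
4. [S=[5 :: 2] | E=∅ | C=[PRIM2(sub) :: (λp. ((λw. p) 0)) :: AP] | D=∅]
5. [S=[-3] | E=∅ | C=[(λp. ((λw. p) 0)) :: AP] | D=∅]
6. [S=[clo(λp. ((λw. p) 0), ∅) :: -3] | E=∅ | C=[AP] | D=∅]
7. [S=∅ | E={p↦-3} | C=[((λw. p) 0)] | D=[(∅, ∅, ∅)]]
8. [S=∅ | E={p↦-3} | C=[0 :: (λw. p) :: AP] | D=[(∅, ∅, ∅)]]
9. [S=[0] | E={p↦-3} | C=[(λw. p) :: AP] | D=[(∅, ∅, ∅)]]
10. [S=[clo(λw. p, {p↦-3}) :: 0] | E={p↦-3} | C=[AP] | D=[(∅, ∅, ∅)]]
11. [S=∅ | E={w↦0, p↦-3} | C=[p] | D=[(∅, {p↦-3}, ∅) :: (∅, ∅, ∅)]]
12. [S=[-3] | E={w↦0, p↦-3} | C=∅ | D=[(∅, {p↦-3}, ∅) :: (∅, ∅, ∅)]]
13. [S=[-3] | E={p↦-3} | C=∅ | D=[(∅, ∅, ∅)]]
14. [S=[-3] | E=∅ | C=∅ | D=∅]
→ final value -3

Answer: -3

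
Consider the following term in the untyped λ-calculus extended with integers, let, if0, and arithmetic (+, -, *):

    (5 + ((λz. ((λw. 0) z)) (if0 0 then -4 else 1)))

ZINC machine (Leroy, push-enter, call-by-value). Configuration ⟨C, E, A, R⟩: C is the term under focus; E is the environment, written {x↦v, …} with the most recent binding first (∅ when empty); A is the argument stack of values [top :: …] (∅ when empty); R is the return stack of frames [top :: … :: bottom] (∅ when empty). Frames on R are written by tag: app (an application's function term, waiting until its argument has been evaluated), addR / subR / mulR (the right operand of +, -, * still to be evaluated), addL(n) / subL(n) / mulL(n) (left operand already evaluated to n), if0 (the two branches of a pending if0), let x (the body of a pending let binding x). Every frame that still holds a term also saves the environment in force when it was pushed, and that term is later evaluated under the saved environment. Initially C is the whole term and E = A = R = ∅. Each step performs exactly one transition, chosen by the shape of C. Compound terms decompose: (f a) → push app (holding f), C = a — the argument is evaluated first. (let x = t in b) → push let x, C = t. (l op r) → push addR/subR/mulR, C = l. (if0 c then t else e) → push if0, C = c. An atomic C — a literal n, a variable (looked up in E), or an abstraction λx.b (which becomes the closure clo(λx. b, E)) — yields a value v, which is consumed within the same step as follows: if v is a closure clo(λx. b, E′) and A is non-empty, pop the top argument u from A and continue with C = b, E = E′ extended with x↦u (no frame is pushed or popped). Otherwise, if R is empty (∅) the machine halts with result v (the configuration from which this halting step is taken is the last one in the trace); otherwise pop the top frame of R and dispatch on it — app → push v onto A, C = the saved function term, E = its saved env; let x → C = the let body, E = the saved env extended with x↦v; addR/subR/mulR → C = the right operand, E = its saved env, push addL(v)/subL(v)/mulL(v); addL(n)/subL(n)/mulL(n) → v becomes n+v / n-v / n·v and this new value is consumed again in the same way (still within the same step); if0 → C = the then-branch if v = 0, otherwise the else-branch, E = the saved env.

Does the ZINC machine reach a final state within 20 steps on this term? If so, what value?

[0] <C=(5 + ((λz. ((λw. 0) z)) (if0 0 then -4 else 1))), E=∅, A=∅, R=∅>
[1] <C=5, E=∅, A=∅, R=[addR]>
[2] <C=((λz. ((λw. 0) z)) (if0 0 then -4 else 1)), E=∅, A=∅, R=[addL(5)]>
[3] <C=(if0 0 then -4 else 1), E=∅, A=∅, R=[app :: addL(5)]>
[4] <C=0, E=∅, A=∅, R=[if0 :: app :: addL(5)]>
[5] <C=-4, E=∅, A=∅, R=[app :: addL(5)]>
[6] <C=(λz. ((λw. 0) z)), E=∅, A=[-4], R=[addL(5)]>
[7] <C=((λw. 0) z), E={z↦-4}, A=∅, R=[addL(5)]>
[8] <C=z, E={z↦-4}, A=∅, R=[app :: addL(5)]>
[9] <C=(λw. 0), E={z↦-4}, A=[-4], R=[addL(5)]>
[10] <C=0, E={w↦-4, z↦-4}, A=∅, R=[addL(5)]>
→ final value 5

Answer: 5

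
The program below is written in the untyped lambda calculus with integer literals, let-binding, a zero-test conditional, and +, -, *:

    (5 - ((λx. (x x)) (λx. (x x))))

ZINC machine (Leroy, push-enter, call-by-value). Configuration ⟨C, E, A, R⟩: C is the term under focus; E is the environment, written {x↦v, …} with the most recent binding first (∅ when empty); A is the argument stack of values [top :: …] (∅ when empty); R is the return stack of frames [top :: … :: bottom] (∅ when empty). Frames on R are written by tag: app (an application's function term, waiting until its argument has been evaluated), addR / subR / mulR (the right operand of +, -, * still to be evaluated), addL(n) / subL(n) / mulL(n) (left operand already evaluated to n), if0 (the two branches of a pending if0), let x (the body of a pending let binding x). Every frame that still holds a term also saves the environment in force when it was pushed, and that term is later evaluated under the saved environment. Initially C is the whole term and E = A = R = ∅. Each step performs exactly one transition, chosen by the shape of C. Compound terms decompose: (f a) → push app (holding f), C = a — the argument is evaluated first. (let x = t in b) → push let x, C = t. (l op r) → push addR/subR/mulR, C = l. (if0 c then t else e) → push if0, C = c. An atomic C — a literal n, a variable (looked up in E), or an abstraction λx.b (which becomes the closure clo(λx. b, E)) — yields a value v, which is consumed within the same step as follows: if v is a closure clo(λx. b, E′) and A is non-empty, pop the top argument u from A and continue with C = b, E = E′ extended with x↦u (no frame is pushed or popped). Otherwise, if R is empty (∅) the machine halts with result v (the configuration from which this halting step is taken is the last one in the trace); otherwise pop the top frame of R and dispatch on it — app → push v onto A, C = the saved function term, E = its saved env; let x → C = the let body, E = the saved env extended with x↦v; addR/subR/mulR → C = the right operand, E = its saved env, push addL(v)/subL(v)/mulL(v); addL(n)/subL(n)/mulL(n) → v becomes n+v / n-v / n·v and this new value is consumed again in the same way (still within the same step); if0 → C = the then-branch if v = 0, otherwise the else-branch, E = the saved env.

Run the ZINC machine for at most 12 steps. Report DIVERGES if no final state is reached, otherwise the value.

step 0: ⟨C=(5 - ((λx. (x x)) (λx. (x x)))); E=∅; A=∅; R=∅⟩
step 1: ⟨C=5; E=∅; A=∅; R=[subR]⟩
step 2: ⟨C=((λx. (x x)) (λx. (x x))); E=∅; A=∅; R=[subL(5)]⟩
step 3: ⟨C=(λx. (x x)); E=∅; A=∅; R=[app :: subL(5)]⟩
step 4: ⟨C=(λx. (x x)); E=∅; A=[clo(λx. (x x), ∅)]; R=[subL(5)]⟩
step 5: ⟨C=(x x); E={x↦clo(λx. (x x), ∅)}; A=∅; R=[subL(5)]⟩
step 6: ⟨C=x; E={x↦clo(λx. (x x), ∅)}; A=∅; R=[app :: subL(5)]⟩
step 7: ⟨C=x; E={x↦clo(λx. (x x), ∅)}; A=[clo(λx. (x x), ∅)]; R=[subL(5)]⟩
… configuration repeats with period 3 (steps 5–7 recur indefinitely) …

Answer: DIVERGES (no final state within 12 steps)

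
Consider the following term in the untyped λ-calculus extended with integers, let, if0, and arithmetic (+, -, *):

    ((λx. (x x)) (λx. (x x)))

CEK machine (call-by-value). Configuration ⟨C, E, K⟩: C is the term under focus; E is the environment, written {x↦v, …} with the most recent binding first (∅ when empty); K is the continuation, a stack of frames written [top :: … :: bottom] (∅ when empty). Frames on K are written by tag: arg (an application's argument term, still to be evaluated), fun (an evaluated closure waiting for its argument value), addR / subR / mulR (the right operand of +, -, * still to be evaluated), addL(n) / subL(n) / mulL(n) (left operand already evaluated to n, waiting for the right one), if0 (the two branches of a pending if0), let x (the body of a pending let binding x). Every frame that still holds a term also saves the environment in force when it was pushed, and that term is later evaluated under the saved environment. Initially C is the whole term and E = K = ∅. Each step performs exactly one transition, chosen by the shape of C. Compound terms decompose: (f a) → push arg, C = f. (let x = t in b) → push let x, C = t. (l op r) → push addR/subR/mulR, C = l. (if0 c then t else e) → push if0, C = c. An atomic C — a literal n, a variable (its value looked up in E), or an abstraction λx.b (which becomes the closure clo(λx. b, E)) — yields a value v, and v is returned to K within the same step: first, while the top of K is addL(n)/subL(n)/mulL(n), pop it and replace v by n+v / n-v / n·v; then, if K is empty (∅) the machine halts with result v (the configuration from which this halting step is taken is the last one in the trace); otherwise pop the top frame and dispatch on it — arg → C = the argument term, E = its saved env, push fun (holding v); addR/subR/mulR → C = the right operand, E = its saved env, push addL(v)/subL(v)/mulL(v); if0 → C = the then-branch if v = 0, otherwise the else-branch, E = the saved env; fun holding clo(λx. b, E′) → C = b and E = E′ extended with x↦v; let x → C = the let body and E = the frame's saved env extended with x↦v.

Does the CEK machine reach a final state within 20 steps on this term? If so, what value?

[0] ⟨C=((λx. (x x)) (λx. (x x))); E=∅; K=∅⟩
[1] ⟨C=(λx. (x x)); E=∅; K=[arg]⟩
[2] ⟨C=(λx. (x x)); E=∅; K=[fun]⟩
[3] ⟨C=(x x); E={x↦clo(λx. (x x), ∅)}; K=∅⟩
[4] ⟨C=x; E={x↦clo(λx. (x x), ∅)}; K=[arg]⟩
[5] ⟨C=x; E={x↦clo(λx. (x x), ∅)}; K=[fun]⟩
… configuration repeats with period 3 (steps 3–5 recur indefinitely) …

Answer: DIVERGES (no final state within 20 steps)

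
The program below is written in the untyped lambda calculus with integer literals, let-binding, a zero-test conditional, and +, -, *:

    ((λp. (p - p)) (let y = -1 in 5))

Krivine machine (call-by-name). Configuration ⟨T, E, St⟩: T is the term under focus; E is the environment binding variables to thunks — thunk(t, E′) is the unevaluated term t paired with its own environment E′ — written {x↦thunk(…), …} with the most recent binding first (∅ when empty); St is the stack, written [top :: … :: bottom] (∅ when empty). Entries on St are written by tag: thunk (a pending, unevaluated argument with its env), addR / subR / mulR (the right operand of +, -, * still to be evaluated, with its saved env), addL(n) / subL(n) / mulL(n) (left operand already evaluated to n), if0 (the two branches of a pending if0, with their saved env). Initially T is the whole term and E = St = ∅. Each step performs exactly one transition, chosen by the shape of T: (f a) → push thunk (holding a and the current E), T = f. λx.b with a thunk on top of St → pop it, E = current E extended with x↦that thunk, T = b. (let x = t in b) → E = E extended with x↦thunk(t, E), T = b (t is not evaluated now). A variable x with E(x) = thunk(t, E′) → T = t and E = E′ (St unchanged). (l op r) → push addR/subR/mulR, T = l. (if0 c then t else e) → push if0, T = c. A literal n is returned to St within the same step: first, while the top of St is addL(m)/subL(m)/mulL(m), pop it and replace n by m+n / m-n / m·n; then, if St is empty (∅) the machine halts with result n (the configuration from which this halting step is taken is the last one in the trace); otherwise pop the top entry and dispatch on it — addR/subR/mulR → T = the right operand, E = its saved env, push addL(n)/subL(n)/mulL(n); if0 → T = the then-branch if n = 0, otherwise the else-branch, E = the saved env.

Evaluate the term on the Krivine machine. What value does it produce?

Answer: 0

Derivation:
step 0: ⟨T=((λp. (p - p)) (let y = -1 in 5)); E=∅; St=∅⟩
step 1: ⟨T=(λp. (p - p)); E=∅; St=[thunk]⟩
step 2: ⟨T=(p - p); E={p↦thunk((let y = -1 in 5), ∅)}; St=∅⟩
step 3: ⟨T=p; E={p↦thunk((let y = -1 in 5), ∅)}; St=[subR]⟩
step 4: ⟨T=(let y = -1 in 5); E=∅; St=[subR]⟩
step 5: ⟨T=5; E={y↦thunk(-1, ∅)}; St=[subR]⟩
step 6: ⟨T=p; E={p↦thunk((let y = -1 in 5), ∅)}; St=[subL(5)]⟩
step 7: ⟨T=(let y = -1 in 5); E=∅; St=[subL(5)]⟩
step 8: ⟨T=5; E={y↦thunk(-1, ∅)}; St=[subL(5)]⟩
→ final value 0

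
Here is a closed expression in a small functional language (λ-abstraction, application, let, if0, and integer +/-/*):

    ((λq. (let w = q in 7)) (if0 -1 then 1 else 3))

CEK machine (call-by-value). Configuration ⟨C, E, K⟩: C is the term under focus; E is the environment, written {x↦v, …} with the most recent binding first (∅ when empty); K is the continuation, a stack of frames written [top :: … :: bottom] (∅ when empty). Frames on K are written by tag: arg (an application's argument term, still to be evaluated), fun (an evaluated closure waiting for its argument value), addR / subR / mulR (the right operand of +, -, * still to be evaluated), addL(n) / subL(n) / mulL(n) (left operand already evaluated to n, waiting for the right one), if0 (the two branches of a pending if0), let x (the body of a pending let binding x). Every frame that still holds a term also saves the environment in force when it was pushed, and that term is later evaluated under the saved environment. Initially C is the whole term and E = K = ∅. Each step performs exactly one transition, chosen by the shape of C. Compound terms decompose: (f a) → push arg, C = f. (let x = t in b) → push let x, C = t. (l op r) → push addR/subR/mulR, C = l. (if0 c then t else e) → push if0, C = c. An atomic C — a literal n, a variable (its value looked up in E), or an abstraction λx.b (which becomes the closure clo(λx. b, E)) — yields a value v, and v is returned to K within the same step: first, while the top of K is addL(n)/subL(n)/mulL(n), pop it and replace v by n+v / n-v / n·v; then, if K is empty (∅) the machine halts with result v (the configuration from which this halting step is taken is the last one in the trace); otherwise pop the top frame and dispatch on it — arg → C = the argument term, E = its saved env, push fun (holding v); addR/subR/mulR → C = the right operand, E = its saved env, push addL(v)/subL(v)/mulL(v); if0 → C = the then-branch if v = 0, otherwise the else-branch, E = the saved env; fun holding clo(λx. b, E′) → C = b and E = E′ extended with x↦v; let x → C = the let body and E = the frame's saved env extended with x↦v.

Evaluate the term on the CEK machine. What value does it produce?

Answer: 7

Execution trace:
[0] ⟨C=((λq. (let w = q in 7)) (if0 -1 then 1 else 3)); E=∅; K=∅⟩
[1] ⟨C=(λq. (let w = q in 7)); E=∅; K=[arg]⟩
[2] ⟨C=(if0 -1 then 1 else 3); E=∅; K=[fun]⟩
[3] ⟨C=-1; E=∅; K=[if0 :: fun]⟩
[4] ⟨C=3; E=∅; K=[fun]⟩
[5] ⟨C=(let w = q in 7); E={q↦3}; K=∅⟩
[6] ⟨C=q; E={q↦3}; K=[let w]⟩
[7] ⟨C=7; E={w↦3, q↦3}; K=∅⟩
→ final value 7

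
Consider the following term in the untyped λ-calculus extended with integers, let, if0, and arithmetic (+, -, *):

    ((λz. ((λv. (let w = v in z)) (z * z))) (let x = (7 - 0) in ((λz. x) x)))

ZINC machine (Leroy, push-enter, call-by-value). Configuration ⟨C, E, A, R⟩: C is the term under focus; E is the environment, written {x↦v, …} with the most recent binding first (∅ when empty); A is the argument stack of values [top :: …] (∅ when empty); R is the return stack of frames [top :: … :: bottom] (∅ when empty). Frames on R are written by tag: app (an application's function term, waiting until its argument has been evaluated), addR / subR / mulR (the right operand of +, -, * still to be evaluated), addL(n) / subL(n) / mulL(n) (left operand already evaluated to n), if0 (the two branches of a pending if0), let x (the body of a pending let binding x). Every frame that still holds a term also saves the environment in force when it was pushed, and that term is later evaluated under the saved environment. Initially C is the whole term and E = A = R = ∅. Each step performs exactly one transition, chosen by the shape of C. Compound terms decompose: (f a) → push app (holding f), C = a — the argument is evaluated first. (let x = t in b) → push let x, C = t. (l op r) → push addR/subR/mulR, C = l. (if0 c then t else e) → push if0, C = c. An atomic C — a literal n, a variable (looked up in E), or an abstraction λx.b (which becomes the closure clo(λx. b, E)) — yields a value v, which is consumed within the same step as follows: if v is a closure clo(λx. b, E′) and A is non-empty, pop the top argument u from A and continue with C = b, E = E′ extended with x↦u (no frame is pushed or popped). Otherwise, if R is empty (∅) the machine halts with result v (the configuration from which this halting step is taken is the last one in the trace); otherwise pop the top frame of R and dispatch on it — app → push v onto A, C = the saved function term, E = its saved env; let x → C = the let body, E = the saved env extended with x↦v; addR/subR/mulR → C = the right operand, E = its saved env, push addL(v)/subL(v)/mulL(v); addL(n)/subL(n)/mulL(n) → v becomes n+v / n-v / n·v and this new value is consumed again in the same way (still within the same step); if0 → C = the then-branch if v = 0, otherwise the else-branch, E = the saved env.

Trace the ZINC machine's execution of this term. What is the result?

Answer: 7

Derivation:
[0] ⟨C=((λz. ((λv. (let w = v in z)) (z * z))) (let x = (7 - 0) in ((λz. x) x))); E=∅; A=∅; R=∅⟩
[1] ⟨C=(let x = (7 - 0) in ((λz. x) x)); E=∅; A=∅; R=[app]⟩
[2] ⟨C=(7 - 0); E=∅; A=∅; R=[let x :: app]⟩
[3] ⟨C=7; E=∅; A=∅; R=[subR :: let x :: app]⟩
[4] ⟨C=0; E=∅; A=∅; R=[subL(7) :: let x :: app]⟩
[5] ⟨C=((λz. x) x); E={x↦7}; A=∅; R=[app]⟩
[6] ⟨C=x; E={x↦7}; A=∅; R=[app :: app]⟩
[7] ⟨C=(λz. x); E={x↦7}; A=[7]; R=[app]⟩
[8] ⟨C=x; E={z↦7, x↦7}; A=∅; R=[app]⟩
[9] ⟨C=(λz. ((λv. (let w = v in z)) (z * z))); E=∅; A=[7]; R=∅⟩
[10] ⟨C=((λv. (let w = v in z)) (z * z)); E={z↦7}; A=∅; R=∅⟩
[11] ⟨C=(z * z); E={z↦7}; A=∅; R=[app]⟩
[12] ⟨C=z; E={z↦7}; A=∅; R=[mulR :: app]⟩
[13] ⟨C=z; E={z↦7}; A=∅; R=[mulL(7) :: app]⟩
[14] ⟨C=(λv. (let w = v in z)); E={z↦7}; A=[49]; R=∅⟩
[15] ⟨C=(let w = v in z); E={v↦49, z↦7}; A=∅; R=∅⟩
[16] ⟨C=v; E={v↦49, z↦7}; A=∅; R=[let w]⟩
[17] ⟨C=z; E={w↦49, v↦49, z↦7}; A=∅; R=∅⟩
→ final value 7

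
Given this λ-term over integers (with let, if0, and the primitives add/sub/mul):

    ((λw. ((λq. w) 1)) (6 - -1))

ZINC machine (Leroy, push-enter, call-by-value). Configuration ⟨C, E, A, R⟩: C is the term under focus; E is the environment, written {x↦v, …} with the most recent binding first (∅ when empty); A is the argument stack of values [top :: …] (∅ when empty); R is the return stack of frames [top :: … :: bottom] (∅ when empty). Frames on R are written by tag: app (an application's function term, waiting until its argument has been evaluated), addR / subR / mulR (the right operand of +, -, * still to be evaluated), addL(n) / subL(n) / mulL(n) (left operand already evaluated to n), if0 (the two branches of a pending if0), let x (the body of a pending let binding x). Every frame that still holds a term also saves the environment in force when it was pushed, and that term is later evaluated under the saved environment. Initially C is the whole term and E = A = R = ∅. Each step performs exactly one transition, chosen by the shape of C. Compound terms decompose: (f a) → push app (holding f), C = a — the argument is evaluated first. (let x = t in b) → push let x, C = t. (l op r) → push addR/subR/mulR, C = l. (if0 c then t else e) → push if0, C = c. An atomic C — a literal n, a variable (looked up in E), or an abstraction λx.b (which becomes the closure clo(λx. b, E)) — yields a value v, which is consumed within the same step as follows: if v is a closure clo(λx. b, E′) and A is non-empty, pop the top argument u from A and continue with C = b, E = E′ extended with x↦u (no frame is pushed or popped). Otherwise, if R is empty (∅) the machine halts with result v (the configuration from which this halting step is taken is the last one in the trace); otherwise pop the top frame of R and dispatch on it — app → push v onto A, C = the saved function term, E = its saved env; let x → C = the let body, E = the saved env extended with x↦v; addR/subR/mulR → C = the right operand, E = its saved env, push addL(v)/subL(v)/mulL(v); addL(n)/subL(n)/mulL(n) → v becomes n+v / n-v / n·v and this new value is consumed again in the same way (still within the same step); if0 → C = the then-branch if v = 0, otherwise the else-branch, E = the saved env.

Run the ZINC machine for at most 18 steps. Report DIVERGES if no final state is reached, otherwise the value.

Answer: 7

Execution trace:
[0] <C=((λw. ((λq. w) 1)) (6 - -1)), E=∅, A=∅, R=∅>
[1] <C=(6 - -1), E=∅, A=∅, R=[app]>
[2] <C=6, E=∅, A=∅, R=[subR :: app]>
[3] <C=-1, E=∅, A=∅, R=[subL(6) :: app]>
[4] <C=(λw. ((λq. w) 1)), E=∅, A=[7], R=∅>
[5] <C=((λq. w) 1), E={w↦7}, A=∅, R=∅>
[6] <C=1, E={w↦7}, A=∅, R=[app]>
[7] <C=(λq. w), E={w↦7}, A=[1], R=∅>
[8] <C=w, E={q↦1, w↦7}, A=∅, R=∅>
→ final value 7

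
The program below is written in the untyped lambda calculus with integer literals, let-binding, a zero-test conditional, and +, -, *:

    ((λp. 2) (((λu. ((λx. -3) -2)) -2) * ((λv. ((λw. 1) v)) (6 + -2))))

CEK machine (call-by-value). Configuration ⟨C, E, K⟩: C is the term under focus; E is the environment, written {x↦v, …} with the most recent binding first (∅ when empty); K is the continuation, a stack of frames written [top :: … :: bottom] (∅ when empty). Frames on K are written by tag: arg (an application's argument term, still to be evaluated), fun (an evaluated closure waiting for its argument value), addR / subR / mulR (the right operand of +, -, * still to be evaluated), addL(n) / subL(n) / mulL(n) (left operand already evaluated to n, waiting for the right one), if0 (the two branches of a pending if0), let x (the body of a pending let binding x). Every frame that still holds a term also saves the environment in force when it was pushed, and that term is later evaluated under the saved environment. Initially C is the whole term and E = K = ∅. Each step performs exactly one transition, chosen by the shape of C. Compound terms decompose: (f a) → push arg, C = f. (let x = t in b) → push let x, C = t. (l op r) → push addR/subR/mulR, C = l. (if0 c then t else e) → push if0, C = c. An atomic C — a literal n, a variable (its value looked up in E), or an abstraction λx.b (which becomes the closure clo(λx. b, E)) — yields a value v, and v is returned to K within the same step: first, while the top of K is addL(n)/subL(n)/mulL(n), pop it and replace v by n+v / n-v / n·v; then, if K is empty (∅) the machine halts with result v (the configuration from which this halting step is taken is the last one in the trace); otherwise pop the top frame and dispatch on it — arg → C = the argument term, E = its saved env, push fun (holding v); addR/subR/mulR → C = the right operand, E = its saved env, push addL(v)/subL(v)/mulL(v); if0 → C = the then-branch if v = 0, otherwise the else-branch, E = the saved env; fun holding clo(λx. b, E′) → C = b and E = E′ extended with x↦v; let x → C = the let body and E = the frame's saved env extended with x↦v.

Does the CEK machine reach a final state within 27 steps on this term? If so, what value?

Answer: 2

Derivation:
t=0: [C=((λp. 2) (((λu. ((λx. -3) -2)) -2) * ((λv. ((λw. 1) v)) (6 + -2)))) | E=∅ | K=∅]
t=1: [C=(λp. 2) | E=∅ | K=[arg]]
t=2: [C=(((λu. ((λx. -3) -2)) -2) * ((λv. ((λw. 1) v)) (6 + -2))) | E=∅ | K=[fun]]
t=3: [C=((λu. ((λx. -3) -2)) -2) | E=∅ | K=[mulR :: fun]]
t=4: [C=(λu. ((λx. -3) -2)) | E=∅ | K=[arg :: mulR :: fun]]
t=5: [C=-2 | E=∅ | K=[fun :: mulR :: fun]]
t=6: [C=((λx. -3) -2) | E={u↦-2} | K=[mulR :: fun]]
t=7: [C=(λx. -3) | E={u↦-2} | K=[arg :: mulR :: fun]]
t=8: [C=-2 | E={u↦-2} | K=[fun :: mulR :: fun]]
t=9: [C=-3 | E={x↦-2, u↦-2} | K=[mulR :: fun]]
t=10: [C=((λv. ((λw. 1) v)) (6 + -2)) | E=∅ | K=[mulL(-3) :: fun]]
t=11: [C=(λv. ((λw. 1) v)) | E=∅ | K=[arg :: mulL(-3) :: fun]]
t=12: [C=(6 + -2) | E=∅ | K=[fun :: mulL(-3) :: fun]]
t=13: [C=6 | E=∅ | K=[addR :: fun :: mulL(-3) :: fun]]
t=14: [C=-2 | E=∅ | K=[addL(6) :: fun :: mulL(-3) :: fun]]
t=15: [C=((λw. 1) v) | E={v↦4} | K=[mulL(-3) :: fun]]
t=16: [C=(λw. 1) | E={v↦4} | K=[arg :: mulL(-3) :: fun]]
t=17: [C=v | E={v↦4} | K=[fun :: mulL(-3) :: fun]]
t=18: [C=1 | E={w↦4, v↦4} | K=[mulL(-3) :: fun]]
t=19: [C=2 | E={p↦-3} | K=∅]
→ final value 2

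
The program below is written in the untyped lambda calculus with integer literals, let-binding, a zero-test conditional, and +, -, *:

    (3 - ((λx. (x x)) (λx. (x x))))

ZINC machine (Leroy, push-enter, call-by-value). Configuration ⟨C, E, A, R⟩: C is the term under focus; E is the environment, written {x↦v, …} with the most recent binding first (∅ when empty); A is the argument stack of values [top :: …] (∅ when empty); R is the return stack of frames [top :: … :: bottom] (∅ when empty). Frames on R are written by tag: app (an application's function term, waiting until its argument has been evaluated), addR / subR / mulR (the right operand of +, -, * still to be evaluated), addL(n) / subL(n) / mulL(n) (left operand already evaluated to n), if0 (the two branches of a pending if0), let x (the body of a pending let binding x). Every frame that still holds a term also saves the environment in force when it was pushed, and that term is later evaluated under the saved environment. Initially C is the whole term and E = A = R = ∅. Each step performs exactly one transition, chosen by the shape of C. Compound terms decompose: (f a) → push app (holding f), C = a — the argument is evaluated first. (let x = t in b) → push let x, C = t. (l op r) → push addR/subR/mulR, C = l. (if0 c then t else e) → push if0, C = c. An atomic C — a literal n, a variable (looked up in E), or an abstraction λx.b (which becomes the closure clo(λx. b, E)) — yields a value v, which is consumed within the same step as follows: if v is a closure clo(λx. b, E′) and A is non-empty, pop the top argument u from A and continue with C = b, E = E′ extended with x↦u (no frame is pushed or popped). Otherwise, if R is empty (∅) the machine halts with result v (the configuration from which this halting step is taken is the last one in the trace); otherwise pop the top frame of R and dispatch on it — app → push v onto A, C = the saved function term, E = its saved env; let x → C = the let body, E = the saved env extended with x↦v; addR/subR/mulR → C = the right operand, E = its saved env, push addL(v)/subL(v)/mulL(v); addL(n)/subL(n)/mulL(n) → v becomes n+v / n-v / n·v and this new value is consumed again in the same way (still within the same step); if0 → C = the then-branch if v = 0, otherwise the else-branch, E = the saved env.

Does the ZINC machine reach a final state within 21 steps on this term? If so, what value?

[0] [C=(3 - ((λx. (x x)) (λx. (x x)))) | E=∅ | A=∅ | R=∅]
[1] [C=3 | E=∅ | A=∅ | R=[subR]]
[2] [C=((λx. (x x)) (λx. (x x))) | E=∅ | A=∅ | R=[subL(3)]]
[3] [C=(λx. (x x)) | E=∅ | A=∅ | R=[app :: subL(3)]]
[4] [C=(λx. (x x)) | E=∅ | A=[clo(λx. (x x), ∅)] | R=[subL(3)]]
[5] [C=(x x) | E={x↦clo(λx. (x x), ∅)} | A=∅ | R=[subL(3)]]
[6] [C=x | E={x↦clo(λx. (x x), ∅)} | A=∅ | R=[app :: subL(3)]]
[7] [C=x | E={x↦clo(λx. (x x), ∅)} | A=[clo(λx. (x x), ∅)] | R=[subL(3)]]
… configuration repeats with period 3 (steps 5–7 recur indefinitely) …

Answer: DIVERGES (no final state within 21 steps)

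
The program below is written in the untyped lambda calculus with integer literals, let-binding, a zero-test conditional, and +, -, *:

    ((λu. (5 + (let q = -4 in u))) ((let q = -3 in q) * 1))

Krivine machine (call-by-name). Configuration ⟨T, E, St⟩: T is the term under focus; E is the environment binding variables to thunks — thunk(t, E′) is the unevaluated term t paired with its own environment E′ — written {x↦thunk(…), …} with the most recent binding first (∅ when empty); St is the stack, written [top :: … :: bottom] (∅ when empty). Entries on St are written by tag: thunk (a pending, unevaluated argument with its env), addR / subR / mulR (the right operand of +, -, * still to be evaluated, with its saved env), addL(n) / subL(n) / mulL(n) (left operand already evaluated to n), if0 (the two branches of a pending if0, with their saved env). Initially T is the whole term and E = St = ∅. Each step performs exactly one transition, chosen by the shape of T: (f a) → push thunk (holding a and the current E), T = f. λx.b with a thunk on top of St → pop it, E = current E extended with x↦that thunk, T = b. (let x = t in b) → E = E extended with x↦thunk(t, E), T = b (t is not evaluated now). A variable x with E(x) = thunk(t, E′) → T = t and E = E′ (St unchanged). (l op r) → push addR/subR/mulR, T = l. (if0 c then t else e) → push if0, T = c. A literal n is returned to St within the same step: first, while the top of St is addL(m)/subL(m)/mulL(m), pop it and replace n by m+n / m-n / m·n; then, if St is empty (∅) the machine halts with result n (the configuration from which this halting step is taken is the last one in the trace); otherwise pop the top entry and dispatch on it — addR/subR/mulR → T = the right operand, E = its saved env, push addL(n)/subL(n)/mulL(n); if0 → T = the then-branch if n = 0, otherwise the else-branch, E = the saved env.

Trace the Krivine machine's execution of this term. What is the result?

0. ⟨T=((λu. (5 + (let q = -4 in u))) ((let q = -3 in q) * 1)); E=∅; St=∅⟩
1. ⟨T=(λu. (5 + (let q = -4 in u))); E=∅; St=[thunk]⟩
2. ⟨T=(5 + (let q = -4 in u)); E={u↦thunk(((let q = -3 in q) * 1), ∅)}; St=∅⟩
3. ⟨T=5; E={u↦thunk(((let q = -3 in q) * 1), ∅)}; St=[addR]⟩
4. ⟨T=(let q = -4 in u); E={u↦thunk(((let q = -3 in q) * 1), ∅)}; St=[addL(5)]⟩
5. ⟨T=u; E={q↦thunk(-4, {u↦thunk(((let q = -3 in q) * 1), ∅)}), u↦thunk(((let q = -3 in q) * 1), ∅)}; St=[addL(5)]⟩
6. ⟨T=((let q = -3 in q) * 1); E=∅; St=[addL(5)]⟩
7. ⟨T=(let q = -3 in q); E=∅; St=[mulR :: addL(5)]⟩
8. ⟨T=q; E={q↦thunk(-3, ∅)}; St=[mulR :: addL(5)]⟩
9. ⟨T=-3; E=∅; St=[mulR :: addL(5)]⟩
10. ⟨T=1; E=∅; St=[mulL(-3) :: addL(5)]⟩
→ final value 2

Answer: 2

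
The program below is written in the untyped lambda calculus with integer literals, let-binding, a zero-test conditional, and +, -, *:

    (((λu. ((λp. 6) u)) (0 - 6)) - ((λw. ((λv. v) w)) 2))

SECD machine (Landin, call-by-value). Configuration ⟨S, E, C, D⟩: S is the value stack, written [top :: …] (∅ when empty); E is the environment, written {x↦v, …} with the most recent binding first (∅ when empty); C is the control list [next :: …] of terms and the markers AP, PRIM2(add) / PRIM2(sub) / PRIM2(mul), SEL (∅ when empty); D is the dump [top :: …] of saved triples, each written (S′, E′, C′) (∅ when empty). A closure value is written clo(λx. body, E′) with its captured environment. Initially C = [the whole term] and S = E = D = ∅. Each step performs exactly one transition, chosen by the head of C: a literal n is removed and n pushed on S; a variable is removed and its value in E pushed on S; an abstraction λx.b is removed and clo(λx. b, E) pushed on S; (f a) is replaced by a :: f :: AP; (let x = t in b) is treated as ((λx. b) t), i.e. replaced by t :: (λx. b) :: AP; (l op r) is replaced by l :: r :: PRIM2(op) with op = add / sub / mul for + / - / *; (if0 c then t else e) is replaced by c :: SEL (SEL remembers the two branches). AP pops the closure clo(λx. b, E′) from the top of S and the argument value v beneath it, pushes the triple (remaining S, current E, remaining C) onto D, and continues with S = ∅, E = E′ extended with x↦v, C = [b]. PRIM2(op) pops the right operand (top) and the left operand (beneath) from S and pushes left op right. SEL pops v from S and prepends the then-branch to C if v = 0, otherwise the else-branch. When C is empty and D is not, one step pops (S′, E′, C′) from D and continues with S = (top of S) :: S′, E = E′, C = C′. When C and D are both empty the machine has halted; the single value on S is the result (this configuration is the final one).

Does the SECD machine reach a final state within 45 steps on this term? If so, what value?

Answer: 4

Machine steps:
t=0: <S=∅, E=∅, C=[(((λu. ((λp. 6) u)) (0 - 6)) - ((λw. ((λv. v) w)) 2))], D=∅>
t=1: <S=∅, E=∅, C=[((λu. ((λp. 6) u)) (0 - 6)) :: ((λw. ((λv. v) w)) 2) :: PRIM2(sub)], D=∅>
t=2: <S=∅, E=∅, C=[(0 - 6) :: (λu. ((λp. 6) u)) :: AP :: ((λw. ((λv. v) w)) 2) :: PRIM2(sub)], D=∅>
t=3: <S=∅, E=∅, C=[0 :: 6 :: PRIM2(sub) :: (λu. ((λp. 6) u)) :: AP :: ((λw. ((λv. v) w)) 2) :: PRIM2(sub)], D=∅>
t=4: <S=[0], E=∅, C=[6 :: PRIM2(sub) :: (λu. ((λp. 6) u)) :: AP :: ((λw. ((λv. v) w)) 2) :: PRIM2(sub)], D=∅>
t=5: <S=[6 :: 0], E=∅, C=[PRIM2(sub) :: (λu. ((λp. 6) u)) :: AP :: ((λw. ((λv. v) w)) 2) :: PRIM2(sub)], D=∅>
t=6: <S=[-6], E=∅, C=[(λu. ((λp. 6) u)) :: AP :: ((λw. ((λv. v) w)) 2) :: PRIM2(sub)], D=∅>
t=7: <S=[clo(λu. ((λp. 6) u), ∅) :: -6], E=∅, C=[AP :: ((λw. ((λv. v) w)) 2) :: PRIM2(sub)], D=∅>
t=8: <S=∅, E={u↦-6}, C=[((λp. 6) u)], D=[(∅, ∅, [((λw. ((λv. v) w)) 2) :: PRIM2(sub)])]>
t=9: <S=∅, E={u↦-6}, C=[u :: (λp. 6) :: AP], D=[(∅, ∅, [((λw. ((λv. v) w)) 2) :: PRIM2(sub)])]>
t=10: <S=[-6], E={u↦-6}, C=[(λp. 6) :: AP], D=[(∅, ∅, [((λw. ((λv. v) w)) 2) :: PRIM2(sub)])]>
t=11: <S=[clo(λp. 6, {u↦-6}) :: -6], E={u↦-6}, C=[AP], D=[(∅, ∅, [((λw. ((λv. v) w)) 2) :: PRIM2(sub)])]>
t=12: <S=∅, E={p↦-6, u↦-6}, C=[6], D=[(∅, {u↦-6}, ∅) :: (∅, ∅, [((λw. ((λv. v) w)) 2) :: PRIM2(sub)])]>
t=13: <S=[6], E={p↦-6, u↦-6}, C=∅, D=[(∅, {u↦-6}, ∅) :: (∅, ∅, [((λw. ((λv. v) w)) 2) :: PRIM2(sub)])]>
t=14: <S=[6], E={u↦-6}, C=∅, D=[(∅, ∅, [((λw. ((λv. v) w)) 2) :: PRIM2(sub)])]>
t=15: <S=[6], E=∅, C=[((λw. ((λv. v) w)) 2) :: PRIM2(sub)], D=∅>
t=16: <S=[6], E=∅, C=[2 :: (λw. ((λv. v) w)) :: AP :: PRIM2(sub)], D=∅>
t=17: <S=[2 :: 6], E=∅, C=[(λw. ((λv. v) w)) :: AP :: PRIM2(sub)], D=∅>
t=18: <S=[clo(λw. ((λv. v) w), ∅) :: 2 :: 6], E=∅, C=[AP :: PRIM2(sub)], D=∅>
t=19: <S=∅, E={w↦2}, C=[((λv. v) w)], D=[([6], ∅, [PRIM2(sub)])]>
t=20: <S=∅, E={w↦2}, C=[w :: (λv. v) :: AP], D=[([6], ∅, [PRIM2(sub)])]>
t=21: <S=[2], E={w↦2}, C=[(λv. v) :: AP], D=[([6], ∅, [PRIM2(sub)])]>
t=22: <S=[clo(λv. v, {w↦2}) :: 2], E={w↦2}, C=[AP], D=[([6], ∅, [PRIM2(sub)])]>
t=23: <S=∅, E={v↦2, w↦2}, C=[v], D=[(∅, {w↦2}, ∅) :: ([6], ∅, [PRIM2(sub)])]>
t=24: <S=[2], E={v↦2, w↦2}, C=∅, D=[(∅, {w↦2}, ∅) :: ([6], ∅, [PRIM2(sub)])]>
t=25: <S=[2], E={w↦2}, C=∅, D=[([6], ∅, [PRIM2(sub)])]>
t=26: <S=[2 :: 6], E=∅, C=[PRIM2(sub)], D=∅>
t=27: <S=[4], E=∅, C=∅, D=∅>
→ final value 4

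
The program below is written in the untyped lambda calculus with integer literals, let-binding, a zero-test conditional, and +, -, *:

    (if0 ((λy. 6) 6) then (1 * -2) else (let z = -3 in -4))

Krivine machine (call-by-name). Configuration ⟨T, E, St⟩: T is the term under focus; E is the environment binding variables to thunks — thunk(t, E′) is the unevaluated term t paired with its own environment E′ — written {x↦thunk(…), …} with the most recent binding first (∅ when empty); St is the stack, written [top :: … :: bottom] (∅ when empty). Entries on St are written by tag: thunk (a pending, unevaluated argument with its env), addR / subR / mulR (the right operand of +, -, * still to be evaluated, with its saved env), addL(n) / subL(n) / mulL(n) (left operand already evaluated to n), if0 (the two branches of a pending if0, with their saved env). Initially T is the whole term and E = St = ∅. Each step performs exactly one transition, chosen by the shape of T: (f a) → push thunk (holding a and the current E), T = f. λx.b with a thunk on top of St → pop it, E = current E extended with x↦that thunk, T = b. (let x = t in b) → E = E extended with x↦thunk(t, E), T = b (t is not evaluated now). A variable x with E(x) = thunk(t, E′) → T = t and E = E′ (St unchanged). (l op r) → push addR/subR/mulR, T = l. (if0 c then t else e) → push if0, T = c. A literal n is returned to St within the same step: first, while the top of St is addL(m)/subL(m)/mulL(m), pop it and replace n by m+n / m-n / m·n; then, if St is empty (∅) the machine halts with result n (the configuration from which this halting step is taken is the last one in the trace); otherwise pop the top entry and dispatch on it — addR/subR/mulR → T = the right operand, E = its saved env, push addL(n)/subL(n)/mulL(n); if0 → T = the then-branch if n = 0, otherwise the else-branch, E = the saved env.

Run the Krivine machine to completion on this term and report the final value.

step 0: ⟨T=(if0 ((λy. 6) 6) then (1 * -2) else (let z = -3 in -4)); E=∅; St=∅⟩
step 1: ⟨T=((λy. 6) 6); E=∅; St=[if0]⟩
step 2: ⟨T=(λy. 6); E=∅; St=[thunk :: if0]⟩
step 3: ⟨T=6; E={y↦thunk(6, ∅)}; St=[if0]⟩
step 4: ⟨T=(let z = -3 in -4); E=∅; St=∅⟩
step 5: ⟨T=-4; E={z↦thunk(-3, ∅)}; St=∅⟩
→ final value -4

Answer: -4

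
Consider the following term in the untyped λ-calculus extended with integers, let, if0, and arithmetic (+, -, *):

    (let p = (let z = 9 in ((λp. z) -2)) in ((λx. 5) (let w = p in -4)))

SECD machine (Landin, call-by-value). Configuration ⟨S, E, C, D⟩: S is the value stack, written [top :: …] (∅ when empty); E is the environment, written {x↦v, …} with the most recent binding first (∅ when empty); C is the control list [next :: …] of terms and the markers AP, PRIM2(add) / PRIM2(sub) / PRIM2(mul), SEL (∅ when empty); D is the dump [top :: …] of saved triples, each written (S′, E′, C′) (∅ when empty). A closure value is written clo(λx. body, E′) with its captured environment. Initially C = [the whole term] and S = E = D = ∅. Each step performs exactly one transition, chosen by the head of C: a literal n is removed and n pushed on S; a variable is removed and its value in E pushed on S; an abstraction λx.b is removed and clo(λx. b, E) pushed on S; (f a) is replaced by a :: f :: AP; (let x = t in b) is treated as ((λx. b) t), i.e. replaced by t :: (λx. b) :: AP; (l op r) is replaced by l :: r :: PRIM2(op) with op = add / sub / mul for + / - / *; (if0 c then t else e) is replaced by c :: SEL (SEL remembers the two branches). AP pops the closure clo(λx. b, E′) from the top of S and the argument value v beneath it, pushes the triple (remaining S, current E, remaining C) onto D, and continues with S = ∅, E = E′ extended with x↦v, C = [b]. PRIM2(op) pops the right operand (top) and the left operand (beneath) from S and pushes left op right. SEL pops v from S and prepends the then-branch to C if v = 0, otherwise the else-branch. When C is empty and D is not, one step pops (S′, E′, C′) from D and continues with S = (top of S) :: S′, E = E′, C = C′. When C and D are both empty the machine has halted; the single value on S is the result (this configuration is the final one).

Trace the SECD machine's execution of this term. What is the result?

Answer: 5

Derivation:
t=0: ⟨S=∅; E=∅; C=[(let p = (let z = 9 in ((λp. z) -2)) in ((λx. 5) (let w = p in -4)))]; D=∅⟩
t=1: ⟨S=∅; E=∅; C=[(let z = 9 in ((λp. z) -2)) :: (λp. ((λx. 5) (let w = p in -4))) :: AP]; D=∅⟩
t=2: ⟨S=∅; E=∅; C=[9 :: (λz. ((λp. z) -2)) :: AP :: (λp. ((λx. 5) (let w = p in -4))) :: AP]; D=∅⟩
t=3: ⟨S=[9]; E=∅; C=[(λz. ((λp. z) -2)) :: AP :: (λp. ((λx. 5) (let w = p in -4))) :: AP]; D=∅⟩
t=4: ⟨S=[clo(λz. ((λp. z) -2), ∅) :: 9]; E=∅; C=[AP :: (λp. ((λx. 5) (let w = p in -4))) :: AP]; D=∅⟩
t=5: ⟨S=∅; E={z↦9}; C=[((λp. z) -2)]; D=[(∅, ∅, [(λp. ((λx. 5) (let w = p in -4))) :: AP])]⟩
t=6: ⟨S=∅; E={z↦9}; C=[-2 :: (λp. z) :: AP]; D=[(∅, ∅, [(λp. ((λx. 5) (let w = p in -4))) :: AP])]⟩
t=7: ⟨S=[-2]; E={z↦9}; C=[(λp. z) :: AP]; D=[(∅, ∅, [(λp. ((λx. 5) (let w = p in -4))) :: AP])]⟩
t=8: ⟨S=[clo(λp. z, {z↦9}) :: -2]; E={z↦9}; C=[AP]; D=[(∅, ∅, [(λp. ((λx. 5) (let w = p in -4))) :: AP])]⟩
t=9: ⟨S=∅; E={p↦-2, z↦9}; C=[z]; D=[(∅, {z↦9}, ∅) :: (∅, ∅, [(λp. ((λx. 5) (let w = p in -4))) :: AP])]⟩
t=10: ⟨S=[9]; E={p↦-2, z↦9}; C=∅; D=[(∅, {z↦9}, ∅) :: (∅, ∅, [(λp. ((λx. 5) (let w = p in -4))) :: AP])]⟩
t=11: ⟨S=[9]; E={z↦9}; C=∅; D=[(∅, ∅, [(λp. ((λx. 5) (let w = p in -4))) :: AP])]⟩
t=12: ⟨S=[9]; E=∅; C=[(λp. ((λx. 5) (let w = p in -4))) :: AP]; D=∅⟩
t=13: ⟨S=[clo(λp. ((λx. 5) (let w = p in -4)), ∅) :: 9]; E=∅; C=[AP]; D=∅⟩
t=14: ⟨S=∅; E={p↦9}; C=[((λx. 5) (let w = p in -4))]; D=[(∅, ∅, ∅)]⟩
t=15: ⟨S=∅; E={p↦9}; C=[(let w = p in -4) :: (λx. 5) :: AP]; D=[(∅, ∅, ∅)]⟩
t=16: ⟨S=∅; E={p↦9}; C=[p :: (λw. -4) :: AP :: (λx. 5) :: AP]; D=[(∅, ∅, ∅)]⟩
t=17: ⟨S=[9]; E={p↦9}; C=[(λw. -4) :: AP :: (λx. 5) :: AP]; D=[(∅, ∅, ∅)]⟩
t=18: ⟨S=[clo(λw. -4, {p↦9}) :: 9]; E={p↦9}; C=[AP :: (λx. 5) :: AP]; D=[(∅, ∅, ∅)]⟩
t=19: ⟨S=∅; E={w↦9, p↦9}; C=[-4]; D=[(∅, {p↦9}, [(λx. 5) :: AP]) :: (∅, ∅, ∅)]⟩
t=20: ⟨S=[-4]; E={w↦9, p↦9}; C=∅; D=[(∅, {p↦9}, [(λx. 5) :: AP]) :: (∅, ∅, ∅)]⟩
t=21: ⟨S=[-4]; E={p↦9}; C=[(λx. 5) :: AP]; D=[(∅, ∅, ∅)]⟩
t=22: ⟨S=[clo(λx. 5, {p↦9}) :: -4]; E={p↦9}; C=[AP]; D=[(∅, ∅, ∅)]⟩
t=23: ⟨S=∅; E={x↦-4, p↦9}; C=[5]; D=[(∅, {p↦9}, ∅) :: (∅, ∅, ∅)]⟩
t=24: ⟨S=[5]; E={x↦-4, p↦9}; C=∅; D=[(∅, {p↦9}, ∅) :: (∅, ∅, ∅)]⟩
t=25: ⟨S=[5]; E={p↦9}; C=∅; D=[(∅, ∅, ∅)]⟩
t=26: ⟨S=[5]; E=∅; C=∅; D=∅⟩
→ final value 5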